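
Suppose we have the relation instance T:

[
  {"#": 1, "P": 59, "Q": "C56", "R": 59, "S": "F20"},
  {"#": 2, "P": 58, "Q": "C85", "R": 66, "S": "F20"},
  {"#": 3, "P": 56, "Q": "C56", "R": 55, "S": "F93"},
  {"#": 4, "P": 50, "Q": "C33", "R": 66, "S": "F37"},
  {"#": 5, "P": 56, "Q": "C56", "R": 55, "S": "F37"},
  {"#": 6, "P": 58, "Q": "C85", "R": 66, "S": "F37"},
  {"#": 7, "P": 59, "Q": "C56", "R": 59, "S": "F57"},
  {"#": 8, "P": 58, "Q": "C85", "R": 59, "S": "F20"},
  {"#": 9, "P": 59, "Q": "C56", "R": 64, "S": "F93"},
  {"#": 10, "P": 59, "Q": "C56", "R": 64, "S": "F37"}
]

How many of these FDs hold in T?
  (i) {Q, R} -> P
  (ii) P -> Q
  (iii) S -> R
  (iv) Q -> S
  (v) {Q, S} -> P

(i) {Q, R} -> P: every LHS value maps to a single RHS value — holds.
(ii) P -> Q: every LHS value maps to a single RHS value — holds.
(iii) S -> R: S=F20: rows 1, 2, 8 → R takes values {59, 66} — violation; S=F93: rows 3, 9 → R takes values {55, 64} — violation; S=F37: rows 4, 5, 6, 10 → R takes values {66, 55, 64} — violation — fails.
(iv) Q -> S: Q=C56: rows 1, 3, 5, 7, 9, 10 → S takes values {F20, F93, F37, F57} — violation; Q=C85: rows 2, 6, 8 → S takes values {F20, F37} — violation — fails.
(v) {Q, S} -> P: (Q=C56, S=F93): rows 3, 9 → P takes values {56, 59} — violation; (Q=C56, S=F37): rows 5, 10 → P takes values {56, 59} — violation — fails.
2 of the 5 dependencies hold.

2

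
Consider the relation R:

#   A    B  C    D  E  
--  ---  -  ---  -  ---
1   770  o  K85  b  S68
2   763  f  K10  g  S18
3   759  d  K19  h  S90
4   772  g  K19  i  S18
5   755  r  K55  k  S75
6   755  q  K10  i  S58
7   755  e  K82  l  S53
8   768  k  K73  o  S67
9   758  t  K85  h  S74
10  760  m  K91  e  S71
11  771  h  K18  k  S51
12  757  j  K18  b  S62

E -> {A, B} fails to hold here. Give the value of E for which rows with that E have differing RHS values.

E=S68: row 1 → {A,B} = (770, o) ✓
E=S18: rows 2, 4 → {A,B} takes values {(763, f), (772, g)} — violation
E=S90: row 3 → {A,B} = (759, d) ✓
E=S75: row 5 → {A,B} = (755, r) ✓
E=S58: row 6 → {A,B} = (755, q) ✓
E=S53: row 7 → {A,B} = (755, e) ✓
E=S67: row 8 → {A,B} = (768, k) ✓
E=S74: row 9 → {A,B} = (758, t) ✓
E=S71: row 10 → {A,B} = (760, m) ✓
E=S51: row 11 → {A,B} = (771, h) ✓
E=S62: row 12 → {A,B} = (757, j) ✓
The only E value with inconsistent RHS is E=S18.

S18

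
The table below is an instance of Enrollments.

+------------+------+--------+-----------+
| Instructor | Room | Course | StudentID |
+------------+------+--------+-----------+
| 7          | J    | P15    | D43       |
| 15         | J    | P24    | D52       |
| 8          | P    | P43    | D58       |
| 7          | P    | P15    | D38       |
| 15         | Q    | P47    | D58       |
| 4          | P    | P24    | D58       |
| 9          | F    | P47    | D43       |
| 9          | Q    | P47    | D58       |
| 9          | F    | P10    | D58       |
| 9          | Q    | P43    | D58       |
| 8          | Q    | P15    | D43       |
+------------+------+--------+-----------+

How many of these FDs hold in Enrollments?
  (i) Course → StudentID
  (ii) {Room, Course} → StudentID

(i) Course → StudentID: Course=P15: 3 rows → StudentID takes values {D43, D38} — violation; Course=P24: 2 rows → StudentID takes values {D52, D58} — violation; Course=P47: 3 rows → StudentID takes values {D58, D43} — violation — fails.
(ii) {Room, Course} → StudentID: every LHS value maps to a single RHS value — holds.
1 of the 2 dependencies holds.

1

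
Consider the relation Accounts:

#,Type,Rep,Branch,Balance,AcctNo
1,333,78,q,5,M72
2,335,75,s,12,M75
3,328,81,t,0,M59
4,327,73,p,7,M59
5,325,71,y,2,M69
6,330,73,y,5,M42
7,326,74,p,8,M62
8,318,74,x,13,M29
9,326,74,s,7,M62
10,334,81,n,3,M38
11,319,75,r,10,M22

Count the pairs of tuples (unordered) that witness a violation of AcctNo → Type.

1

AcctNo=M59: violating pairs (3,4) — 1 pair.
AcctNo=M62: all 2 rows agree on Type — 0 pairs.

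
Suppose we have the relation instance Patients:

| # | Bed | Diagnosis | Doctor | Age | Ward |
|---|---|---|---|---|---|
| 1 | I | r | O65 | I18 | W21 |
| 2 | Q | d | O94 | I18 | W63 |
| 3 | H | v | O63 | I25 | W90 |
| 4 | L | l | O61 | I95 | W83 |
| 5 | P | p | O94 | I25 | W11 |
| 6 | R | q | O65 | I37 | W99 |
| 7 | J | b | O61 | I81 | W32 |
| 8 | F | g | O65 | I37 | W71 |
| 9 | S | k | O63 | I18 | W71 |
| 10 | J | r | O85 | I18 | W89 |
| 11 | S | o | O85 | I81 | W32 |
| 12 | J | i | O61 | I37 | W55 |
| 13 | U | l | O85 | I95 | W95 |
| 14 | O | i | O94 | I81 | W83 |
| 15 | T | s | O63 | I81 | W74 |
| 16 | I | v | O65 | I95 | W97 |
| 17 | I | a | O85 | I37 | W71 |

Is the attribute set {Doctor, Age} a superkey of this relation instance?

No

Rows 6 and 8 have the same {Doctor, Age} value (Doctor=O65, Age=I37) but are distinct tuples, so {Doctor, Age} does not determine every attribute — not a superkey.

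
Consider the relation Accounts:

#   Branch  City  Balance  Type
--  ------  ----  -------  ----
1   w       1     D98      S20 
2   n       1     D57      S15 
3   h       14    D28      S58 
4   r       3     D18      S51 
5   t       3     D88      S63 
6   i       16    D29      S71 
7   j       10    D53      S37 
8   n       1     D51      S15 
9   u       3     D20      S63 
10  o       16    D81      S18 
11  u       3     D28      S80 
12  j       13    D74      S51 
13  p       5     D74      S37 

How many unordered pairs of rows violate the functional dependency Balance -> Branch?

Balance=D28: violating pairs (3,11) — 1 pair.
Balance=D74: violating pairs (12,13) — 1 pair.

2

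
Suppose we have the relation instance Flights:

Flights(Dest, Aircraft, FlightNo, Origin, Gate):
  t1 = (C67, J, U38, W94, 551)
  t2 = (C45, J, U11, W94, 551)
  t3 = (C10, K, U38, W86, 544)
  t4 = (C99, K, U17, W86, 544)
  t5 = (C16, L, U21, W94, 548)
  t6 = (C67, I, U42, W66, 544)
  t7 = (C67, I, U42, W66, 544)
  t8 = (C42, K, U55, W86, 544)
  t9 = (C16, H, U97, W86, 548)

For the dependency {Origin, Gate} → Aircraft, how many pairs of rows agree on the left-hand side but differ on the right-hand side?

0

(Origin=W94, Gate=551): all 2 rows agree on Aircraft — 0 pairs.
(Origin=W86, Gate=544): all 3 rows agree on Aircraft — 0 pairs.
(Origin=W66, Gate=544): all 2 rows agree on Aircraft — 0 pairs.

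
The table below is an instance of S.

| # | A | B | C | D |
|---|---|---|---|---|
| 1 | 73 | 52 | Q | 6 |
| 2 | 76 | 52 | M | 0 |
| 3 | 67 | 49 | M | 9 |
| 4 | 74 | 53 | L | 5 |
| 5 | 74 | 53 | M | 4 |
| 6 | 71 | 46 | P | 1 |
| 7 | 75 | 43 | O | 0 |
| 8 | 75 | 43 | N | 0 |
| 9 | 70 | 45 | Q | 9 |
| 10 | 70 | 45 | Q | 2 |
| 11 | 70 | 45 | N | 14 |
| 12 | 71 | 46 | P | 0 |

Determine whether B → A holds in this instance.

No

B=52: rows 1, 2 → A takes values {73, 76} — violation
B=49: row 3 → A = 67 ✓
B=53: rows 4, 5 → A = 74, 74 ✓
B=46: rows 6, 12 → A = 71, 71 ✓
B=43: rows 7, 8 → A = 75, 75 ✓
B=45: rows 9, 10, 11 → A = 70, 70, 70 ✓
Two rows agree on B but differ on A, so B → A does not hold.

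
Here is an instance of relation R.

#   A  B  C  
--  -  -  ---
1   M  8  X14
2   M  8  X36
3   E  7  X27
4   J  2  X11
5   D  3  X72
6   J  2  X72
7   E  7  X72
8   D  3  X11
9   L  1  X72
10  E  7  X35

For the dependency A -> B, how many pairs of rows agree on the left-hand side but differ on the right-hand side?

0

A=M: all 2 rows agree on B — 0 pairs.
A=E: all 3 rows agree on B — 0 pairs.
A=J: all 2 rows agree on B — 0 pairs.
A=D: all 2 rows agree on B — 0 pairs.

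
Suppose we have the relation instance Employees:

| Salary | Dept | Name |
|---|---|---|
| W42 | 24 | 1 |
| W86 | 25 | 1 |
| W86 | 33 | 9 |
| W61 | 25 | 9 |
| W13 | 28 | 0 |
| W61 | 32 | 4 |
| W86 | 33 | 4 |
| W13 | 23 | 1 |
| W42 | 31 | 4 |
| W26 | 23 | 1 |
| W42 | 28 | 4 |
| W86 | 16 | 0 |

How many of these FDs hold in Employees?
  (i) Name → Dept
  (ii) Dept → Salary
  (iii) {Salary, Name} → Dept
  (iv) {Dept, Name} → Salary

(i) Name → Dept: Name=1: 4 rows → Dept takes values {24, 25, 23} — violation; Name=9: 2 rows → Dept takes values {33, 25} — violation; Name=0: 2 rows → Dept takes values {28, 16} — violation; Name=4: 4 rows → Dept takes values {32, 33, 31, 28} — violation — fails.
(ii) Dept → Salary: Dept=25: 2 rows → Salary takes values {W86, W61} — violation; Dept=28: 2 rows → Salary takes values {W13, W42} — violation; Dept=23: 2 rows → Salary takes values {W13, W26} — violation — fails.
(iii) {Salary, Name} → Dept: (Salary=W42, Name=4): 2 rows → Dept takes values {31, 28} — violation — fails.
(iv) {Dept, Name} → Salary: (Dept=23, Name=1): 2 rows → Salary takes values {W13, W26} — violation — fails.
None of the 4 dependencies hold.

0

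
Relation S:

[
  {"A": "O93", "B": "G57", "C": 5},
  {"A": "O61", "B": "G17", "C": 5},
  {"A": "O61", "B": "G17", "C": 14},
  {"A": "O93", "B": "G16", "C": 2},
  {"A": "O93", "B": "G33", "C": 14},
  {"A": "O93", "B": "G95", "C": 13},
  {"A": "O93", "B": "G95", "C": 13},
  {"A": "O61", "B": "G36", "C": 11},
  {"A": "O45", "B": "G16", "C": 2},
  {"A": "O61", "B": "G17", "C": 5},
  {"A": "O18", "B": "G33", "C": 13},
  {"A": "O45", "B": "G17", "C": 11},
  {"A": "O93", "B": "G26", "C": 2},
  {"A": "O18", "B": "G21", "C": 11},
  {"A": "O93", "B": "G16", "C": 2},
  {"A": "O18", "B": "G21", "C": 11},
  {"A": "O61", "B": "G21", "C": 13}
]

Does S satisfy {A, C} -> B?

No

(A=O93, C=5): 1 row → B = G57 ✓
(A=O61, C=5): 2 rows → B = G17, G17 ✓
(A=O61, C=14): 1 row → B = G17 ✓
(A=O93, C=2): 3 rows → B takes values {G16, G26} — violation
(A=O93, C=14): 1 row → B = G33 ✓
(A=O93, C=13): 2 rows → B = G95, G95 ✓
(A=O61, C=11): 1 row → B = G36 ✓
(A=O45, C=2): 1 row → B = G16 ✓
(A=O18, C=13): 1 row → B = G33 ✓
(A=O45, C=11): 1 row → B = G17 ✓
(A=O18, C=11): 2 rows → B = G21, G21 ✓
(A=O61, C=13): 1 row → B = G21 ✓
Two rows agree on {A, C} but differ on B, so {A, C} -> B does not hold.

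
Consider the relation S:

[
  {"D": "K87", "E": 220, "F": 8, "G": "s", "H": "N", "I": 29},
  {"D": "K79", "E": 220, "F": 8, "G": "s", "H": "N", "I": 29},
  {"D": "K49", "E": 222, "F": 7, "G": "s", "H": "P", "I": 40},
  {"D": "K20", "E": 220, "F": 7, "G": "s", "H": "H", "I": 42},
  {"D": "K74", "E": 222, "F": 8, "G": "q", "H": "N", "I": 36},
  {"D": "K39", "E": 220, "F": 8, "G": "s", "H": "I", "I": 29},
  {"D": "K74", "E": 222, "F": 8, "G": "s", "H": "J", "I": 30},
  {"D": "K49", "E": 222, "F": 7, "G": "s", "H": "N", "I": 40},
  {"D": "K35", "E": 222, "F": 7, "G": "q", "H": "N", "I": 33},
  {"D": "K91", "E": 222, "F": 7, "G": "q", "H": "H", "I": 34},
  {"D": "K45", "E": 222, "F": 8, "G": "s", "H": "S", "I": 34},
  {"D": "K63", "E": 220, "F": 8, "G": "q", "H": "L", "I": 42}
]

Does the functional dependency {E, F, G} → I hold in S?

No

(E=220, F=8, G=s): 3 rows → I = 29, 29, 29 ✓
(E=222, F=7, G=s): 2 rows → I = 40, 40 ✓
(E=220, F=7, G=s): 1 row → I = 42 ✓
(E=222, F=8, G=q): 1 row → I = 36 ✓
(E=222, F=8, G=s): 2 rows → I takes values {30, 34} — violation
(E=222, F=7, G=q): 2 rows → I takes values {33, 34} — violation
(E=220, F=8, G=q): 1 row → I = 42 ✓
Two rows agree on {E, F, G} but differ on I, so {E, F, G} → I does not hold.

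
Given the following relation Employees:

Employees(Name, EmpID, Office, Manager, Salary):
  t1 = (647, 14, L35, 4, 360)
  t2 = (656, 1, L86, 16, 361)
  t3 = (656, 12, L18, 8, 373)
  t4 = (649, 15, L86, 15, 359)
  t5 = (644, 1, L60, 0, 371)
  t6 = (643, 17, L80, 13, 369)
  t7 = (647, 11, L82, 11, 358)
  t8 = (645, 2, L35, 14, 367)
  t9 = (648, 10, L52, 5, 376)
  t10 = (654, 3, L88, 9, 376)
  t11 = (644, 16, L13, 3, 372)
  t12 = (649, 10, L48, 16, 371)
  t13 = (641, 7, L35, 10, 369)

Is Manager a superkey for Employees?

Rows 2 and 12 have the same Manager value Manager=16 but are distinct tuples, so Manager does not determine every attribute — not a superkey.

No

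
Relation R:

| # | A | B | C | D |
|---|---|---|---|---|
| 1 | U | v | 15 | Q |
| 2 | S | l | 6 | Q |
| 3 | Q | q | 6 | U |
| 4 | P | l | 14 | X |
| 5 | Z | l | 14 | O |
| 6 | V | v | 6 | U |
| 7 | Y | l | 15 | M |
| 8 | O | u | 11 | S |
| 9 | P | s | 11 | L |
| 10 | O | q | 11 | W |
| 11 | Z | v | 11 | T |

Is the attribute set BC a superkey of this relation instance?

No

Rows 4 and 5 have the same BC value (B=l, C=14) but are distinct tuples, so BC does not determine every attribute — not a superkey.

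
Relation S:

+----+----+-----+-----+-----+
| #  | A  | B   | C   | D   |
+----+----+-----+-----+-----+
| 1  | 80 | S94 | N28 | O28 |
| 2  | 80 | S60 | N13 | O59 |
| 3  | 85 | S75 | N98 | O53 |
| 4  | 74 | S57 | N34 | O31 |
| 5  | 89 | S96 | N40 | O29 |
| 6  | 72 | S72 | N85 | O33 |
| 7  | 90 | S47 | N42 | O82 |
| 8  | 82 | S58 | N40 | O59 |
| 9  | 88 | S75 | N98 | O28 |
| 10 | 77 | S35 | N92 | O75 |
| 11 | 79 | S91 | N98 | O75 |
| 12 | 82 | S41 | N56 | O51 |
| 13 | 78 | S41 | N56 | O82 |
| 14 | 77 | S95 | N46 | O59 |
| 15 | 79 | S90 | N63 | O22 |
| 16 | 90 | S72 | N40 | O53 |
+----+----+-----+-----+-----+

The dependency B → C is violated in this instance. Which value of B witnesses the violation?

B=S94: row 1 → C = N28 ✓
B=S60: row 2 → C = N13 ✓
B=S75: rows 3, 9 → C = N98, N98 ✓
B=S57: row 4 → C = N34 ✓
B=S96: row 5 → C = N40 ✓
B=S72: rows 6, 16 → C takes values {N85, N40} — violation
B=S47: row 7 → C = N42 ✓
B=S58: row 8 → C = N40 ✓
B=S35: row 10 → C = N92 ✓
B=S91: row 11 → C = N98 ✓
B=S41: rows 12, 13 → C = N56, N56 ✓
B=S95: row 14 → C = N46 ✓
B=S90: row 15 → C = N63 ✓
The only B value with inconsistent C is B=S72.

S72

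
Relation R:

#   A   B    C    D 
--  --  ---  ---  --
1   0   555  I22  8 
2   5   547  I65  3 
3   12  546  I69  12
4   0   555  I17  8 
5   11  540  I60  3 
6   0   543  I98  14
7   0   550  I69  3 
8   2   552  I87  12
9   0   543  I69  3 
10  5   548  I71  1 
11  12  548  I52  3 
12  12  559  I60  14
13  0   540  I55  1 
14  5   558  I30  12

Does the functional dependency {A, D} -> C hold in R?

(A=0, D=8): rows 1, 4 → C takes values {I22, I17} — violation
(A=5, D=3): row 2 → C = I65 ✓
(A=12, D=12): row 3 → C = I69 ✓
(A=11, D=3): row 5 → C = I60 ✓
(A=0, D=14): row 6 → C = I98 ✓
(A=0, D=3): rows 7, 9 → C = I69, I69 ✓
(A=2, D=12): row 8 → C = I87 ✓
(A=5, D=1): row 10 → C = I71 ✓
(A=12, D=3): row 11 → C = I52 ✓
(A=12, D=14): row 12 → C = I60 ✓
(A=0, D=1): row 13 → C = I55 ✓
(A=5, D=12): row 14 → C = I30 ✓
Two rows agree on {A, D} but differ on C, so {A, D} -> C does not hold.

No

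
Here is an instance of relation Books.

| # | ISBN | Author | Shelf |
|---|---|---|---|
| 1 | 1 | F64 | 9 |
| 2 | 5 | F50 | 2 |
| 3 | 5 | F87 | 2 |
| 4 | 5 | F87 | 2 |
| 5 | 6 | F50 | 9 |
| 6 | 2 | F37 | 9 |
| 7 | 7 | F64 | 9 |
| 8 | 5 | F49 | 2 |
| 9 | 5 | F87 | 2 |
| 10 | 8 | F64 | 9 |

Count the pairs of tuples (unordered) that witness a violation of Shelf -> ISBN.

Shelf=9: violating pairs (1,5), (1,6), (1,7), (1,10), (5,6), (5,7), (5,10), (6,7), (6,10), (7,10) — 10 pairs.
Shelf=2: all 5 rows agree on ISBN — 0 pairs.

10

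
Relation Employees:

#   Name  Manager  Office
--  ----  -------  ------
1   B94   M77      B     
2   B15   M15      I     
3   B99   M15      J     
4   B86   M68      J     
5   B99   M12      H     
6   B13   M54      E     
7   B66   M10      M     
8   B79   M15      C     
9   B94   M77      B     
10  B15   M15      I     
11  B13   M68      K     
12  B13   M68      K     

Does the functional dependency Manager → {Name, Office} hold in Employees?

No

Manager=M77: rows 1, 9 → {Name,Office} = (B94, B), (B94, B) ✓
Manager=M15: rows 2, 3, 8, 10 → {Name,Office} takes values {(B15, I), (B99, J), (B79, C)} — violation
Manager=M68: rows 4, 11, 12 → {Name,Office} takes values {(B86, J), (B13, K)} — violation
Manager=M12: row 5 → {Name,Office} = (B99, H) ✓
Manager=M54: row 6 → {Name,Office} = (B13, E) ✓
Manager=M10: row 7 → {Name,Office} = (B66, M) ✓
Two rows agree on Manager but differ on {Name, Office}, so Manager → {Name, Office} does not hold.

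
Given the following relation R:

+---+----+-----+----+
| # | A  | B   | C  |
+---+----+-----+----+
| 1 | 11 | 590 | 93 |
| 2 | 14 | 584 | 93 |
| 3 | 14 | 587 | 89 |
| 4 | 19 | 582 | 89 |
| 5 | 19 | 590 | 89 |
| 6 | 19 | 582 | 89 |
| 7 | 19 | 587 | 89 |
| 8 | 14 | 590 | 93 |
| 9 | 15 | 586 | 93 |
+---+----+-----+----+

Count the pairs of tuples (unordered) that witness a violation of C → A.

9

C=93: violating pairs (1,2), (1,8), (1,9), (2,9), (8,9) — 5 pairs.
C=89: violating pairs (3,4), (3,5), (3,6), (3,7) — 4 pairs.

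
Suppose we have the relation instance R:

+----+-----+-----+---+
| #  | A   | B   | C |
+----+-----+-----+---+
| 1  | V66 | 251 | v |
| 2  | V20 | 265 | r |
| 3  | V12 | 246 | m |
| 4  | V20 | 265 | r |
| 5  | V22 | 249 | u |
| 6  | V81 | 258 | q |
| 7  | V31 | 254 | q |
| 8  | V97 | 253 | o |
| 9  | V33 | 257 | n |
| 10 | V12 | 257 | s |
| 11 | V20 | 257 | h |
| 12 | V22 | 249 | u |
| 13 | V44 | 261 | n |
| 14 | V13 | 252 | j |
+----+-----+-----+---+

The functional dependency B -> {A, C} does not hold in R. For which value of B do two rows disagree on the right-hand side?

257

B=251: row 1 → {A,C} = (V66, v) ✓
B=265: rows 2, 4 → {A,C} = (V20, r), (V20, r) ✓
B=246: row 3 → {A,C} = (V12, m) ✓
B=249: rows 5, 12 → {A,C} = (V22, u), (V22, u) ✓
B=258: row 6 → {A,C} = (V81, q) ✓
B=254: row 7 → {A,C} = (V31, q) ✓
B=253: row 8 → {A,C} = (V97, o) ✓
B=257: rows 9, 10, 11 → {A,C} takes values {(V33, n), (V12, s), (V20, h)} — violation
B=261: row 13 → {A,C} = (V44, n) ✓
B=252: row 14 → {A,C} = (V13, j) ✓
The only B value with inconsistent RHS is B=257.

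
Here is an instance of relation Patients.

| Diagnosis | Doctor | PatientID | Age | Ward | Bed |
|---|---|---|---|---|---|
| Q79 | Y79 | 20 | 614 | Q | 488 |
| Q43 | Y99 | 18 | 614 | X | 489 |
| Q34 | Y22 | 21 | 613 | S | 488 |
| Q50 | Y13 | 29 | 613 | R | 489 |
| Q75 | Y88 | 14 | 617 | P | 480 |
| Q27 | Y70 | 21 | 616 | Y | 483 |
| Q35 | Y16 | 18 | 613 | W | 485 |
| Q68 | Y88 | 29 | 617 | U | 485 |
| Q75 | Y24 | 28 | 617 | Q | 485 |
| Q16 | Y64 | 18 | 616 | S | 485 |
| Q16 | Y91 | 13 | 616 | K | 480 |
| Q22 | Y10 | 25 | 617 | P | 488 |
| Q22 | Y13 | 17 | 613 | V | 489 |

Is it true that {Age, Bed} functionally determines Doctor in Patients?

(Age=614, Bed=488): 1 row → Doctor = Y79 ✓
(Age=614, Bed=489): 1 row → Doctor = Y99 ✓
(Age=613, Bed=488): 1 row → Doctor = Y22 ✓
(Age=613, Bed=489): 2 rows → Doctor = Y13, Y13 ✓
(Age=617, Bed=480): 1 row → Doctor = Y88 ✓
(Age=616, Bed=483): 1 row → Doctor = Y70 ✓
(Age=613, Bed=485): 1 row → Doctor = Y16 ✓
(Age=617, Bed=485): 2 rows → Doctor takes values {Y88, Y24} — violation
(Age=616, Bed=485): 1 row → Doctor = Y64 ✓
(Age=616, Bed=480): 1 row → Doctor = Y91 ✓
(Age=617, Bed=488): 1 row → Doctor = Y10 ✓
Two rows agree on {Age, Bed} but differ on Doctor, so {Age, Bed} → Doctor does not hold.

No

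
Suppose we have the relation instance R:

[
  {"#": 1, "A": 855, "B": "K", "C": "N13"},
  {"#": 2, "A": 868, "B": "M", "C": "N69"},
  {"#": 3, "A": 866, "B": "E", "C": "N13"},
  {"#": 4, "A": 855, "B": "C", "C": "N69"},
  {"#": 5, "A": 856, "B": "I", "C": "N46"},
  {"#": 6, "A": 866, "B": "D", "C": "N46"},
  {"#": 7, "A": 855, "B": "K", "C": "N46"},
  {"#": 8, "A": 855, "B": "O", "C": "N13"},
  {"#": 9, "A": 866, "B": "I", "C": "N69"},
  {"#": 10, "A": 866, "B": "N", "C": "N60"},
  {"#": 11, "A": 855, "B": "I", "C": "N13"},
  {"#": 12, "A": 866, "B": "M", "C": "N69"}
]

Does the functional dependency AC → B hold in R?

No

(A=855, C=N13): rows 1, 8, 11 → B takes values {K, O, I} — violation
(A=868, C=N69): row 2 → B = M ✓
(A=866, C=N13): row 3 → B = E ✓
(A=855, C=N69): row 4 → B = C ✓
(A=856, C=N46): row 5 → B = I ✓
(A=866, C=N46): row 6 → B = D ✓
(A=855, C=N46): row 7 → B = K ✓
(A=866, C=N69): rows 9, 12 → B takes values {I, M} — violation
(A=866, C=N60): row 10 → B = N ✓
Two rows agree on AC but differ on B, so AC → B does not hold.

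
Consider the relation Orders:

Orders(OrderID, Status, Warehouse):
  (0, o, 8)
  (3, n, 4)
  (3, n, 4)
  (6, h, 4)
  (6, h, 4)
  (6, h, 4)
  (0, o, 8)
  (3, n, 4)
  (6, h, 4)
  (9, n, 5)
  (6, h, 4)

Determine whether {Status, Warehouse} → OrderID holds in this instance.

Yes

(Status=o, Warehouse=8): 2 rows → OrderID = 0, 0 ✓
(Status=n, Warehouse=4): 3 rows → OrderID = 3, 3, 3 ✓
(Status=h, Warehouse=4): 5 rows → OrderID = 6, 6, 6, 6, 6 ✓
(Status=n, Warehouse=5): 1 row → OrderID = 9 ✓
Every {Status, Warehouse} value is associated with a single OrderID value, so {Status, Warehouse} → OrderID holds.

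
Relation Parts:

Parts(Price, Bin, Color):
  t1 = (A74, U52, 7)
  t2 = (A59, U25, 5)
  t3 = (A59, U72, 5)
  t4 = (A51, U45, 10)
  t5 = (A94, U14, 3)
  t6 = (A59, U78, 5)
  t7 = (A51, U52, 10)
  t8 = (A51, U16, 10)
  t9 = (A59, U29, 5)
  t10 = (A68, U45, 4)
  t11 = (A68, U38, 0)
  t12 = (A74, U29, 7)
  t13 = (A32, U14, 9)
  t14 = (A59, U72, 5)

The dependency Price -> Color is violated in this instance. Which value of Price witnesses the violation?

Price=A74: rows 1, 12 → Color = 7, 7 ✓
Price=A59: rows 2, 3, 6, 9, 14 → Color = 5, 5, 5, 5, 5 ✓
Price=A51: rows 4, 7, 8 → Color = 10, 10, 10 ✓
Price=A94: row 5 → Color = 3 ✓
Price=A68: rows 10, 11 → Color takes values {4, 0} — violation
Price=A32: row 13 → Color = 9 ✓
The only Price value with inconsistent Color is Price=A68.

A68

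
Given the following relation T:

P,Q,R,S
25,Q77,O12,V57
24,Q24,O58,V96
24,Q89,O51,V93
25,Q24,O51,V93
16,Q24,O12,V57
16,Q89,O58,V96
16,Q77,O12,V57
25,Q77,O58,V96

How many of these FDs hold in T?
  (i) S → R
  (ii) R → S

2

(i) S → R: every LHS value maps to a single RHS value — holds.
(ii) R → S: every LHS value maps to a single RHS value — holds.
2 of the 2 dependencies hold.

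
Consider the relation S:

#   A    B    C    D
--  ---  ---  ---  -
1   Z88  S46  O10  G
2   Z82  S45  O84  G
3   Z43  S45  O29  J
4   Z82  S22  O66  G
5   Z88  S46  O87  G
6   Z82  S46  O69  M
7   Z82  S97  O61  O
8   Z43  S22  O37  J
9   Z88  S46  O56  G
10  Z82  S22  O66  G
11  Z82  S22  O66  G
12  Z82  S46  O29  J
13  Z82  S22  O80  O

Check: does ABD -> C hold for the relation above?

(A=Z88, B=S46, D=G): rows 1, 5, 9 → C takes values {O10, O87, O56} — violation
(A=Z82, B=S45, D=G): row 2 → C = O84 ✓
(A=Z43, B=S45, D=J): row 3 → C = O29 ✓
(A=Z82, B=S22, D=G): rows 4, 10, 11 → C = O66, O66, O66 ✓
(A=Z82, B=S46, D=M): row 6 → C = O69 ✓
(A=Z82, B=S97, D=O): row 7 → C = O61 ✓
(A=Z43, B=S22, D=J): row 8 → C = O37 ✓
(A=Z82, B=S46, D=J): row 12 → C = O29 ✓
(A=Z82, B=S22, D=O): row 13 → C = O80 ✓
Two rows agree on ABD but differ on C, so ABD -> C does not hold.

No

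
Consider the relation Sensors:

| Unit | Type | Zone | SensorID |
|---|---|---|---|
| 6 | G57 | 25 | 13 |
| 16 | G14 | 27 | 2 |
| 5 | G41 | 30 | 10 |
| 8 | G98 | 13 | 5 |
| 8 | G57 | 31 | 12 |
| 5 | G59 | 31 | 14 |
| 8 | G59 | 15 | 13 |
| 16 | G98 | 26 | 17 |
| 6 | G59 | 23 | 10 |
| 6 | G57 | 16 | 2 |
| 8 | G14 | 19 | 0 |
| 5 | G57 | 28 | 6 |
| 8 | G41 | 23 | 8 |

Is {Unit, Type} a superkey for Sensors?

Two distinct rows share (Unit=6, Type=G57), so {Unit, Type} does not determine every attribute — not a superkey.

No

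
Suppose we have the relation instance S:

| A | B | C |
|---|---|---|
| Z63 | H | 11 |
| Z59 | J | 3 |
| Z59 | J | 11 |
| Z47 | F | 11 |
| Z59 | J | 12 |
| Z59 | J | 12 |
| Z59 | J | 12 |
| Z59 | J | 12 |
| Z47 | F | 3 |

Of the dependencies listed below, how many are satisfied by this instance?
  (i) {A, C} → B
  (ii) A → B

2

(i) {A, C} → B: every LHS value maps to a single RHS value — holds.
(ii) A → B: every LHS value maps to a single RHS value — holds.
2 of the 2 dependencies hold.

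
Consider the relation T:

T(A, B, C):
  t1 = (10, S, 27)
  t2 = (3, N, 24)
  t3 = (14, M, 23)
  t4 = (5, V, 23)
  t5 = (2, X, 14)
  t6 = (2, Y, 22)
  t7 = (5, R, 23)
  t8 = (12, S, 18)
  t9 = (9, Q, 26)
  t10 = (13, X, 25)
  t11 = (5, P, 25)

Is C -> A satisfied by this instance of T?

C=27: row 1 → A = 10 ✓
C=24: row 2 → A = 3 ✓
C=23: rows 3, 4, 7 → A takes values {14, 5} — violation
C=14: row 5 → A = 2 ✓
C=22: row 6 → A = 2 ✓
C=18: row 8 → A = 12 ✓
C=26: row 9 → A = 9 ✓
C=25: rows 10, 11 → A takes values {13, 5} — violation
Two rows agree on C but differ on A, so C -> A does not hold.

No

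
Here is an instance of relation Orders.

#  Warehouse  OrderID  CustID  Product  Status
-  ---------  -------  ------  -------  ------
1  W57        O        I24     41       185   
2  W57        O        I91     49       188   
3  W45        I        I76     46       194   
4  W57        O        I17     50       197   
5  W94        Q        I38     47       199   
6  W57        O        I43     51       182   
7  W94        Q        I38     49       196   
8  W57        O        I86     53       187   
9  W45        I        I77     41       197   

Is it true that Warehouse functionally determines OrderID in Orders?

Yes

Warehouse=W57: rows 1, 2, 4, 6, 8 → OrderID = O, O, O, O, O ✓
Warehouse=W45: rows 3, 9 → OrderID = I, I ✓
Warehouse=W94: rows 5, 7 → OrderID = Q, Q ✓
Every Warehouse value is associated with a single OrderID value, so Warehouse -> OrderID holds.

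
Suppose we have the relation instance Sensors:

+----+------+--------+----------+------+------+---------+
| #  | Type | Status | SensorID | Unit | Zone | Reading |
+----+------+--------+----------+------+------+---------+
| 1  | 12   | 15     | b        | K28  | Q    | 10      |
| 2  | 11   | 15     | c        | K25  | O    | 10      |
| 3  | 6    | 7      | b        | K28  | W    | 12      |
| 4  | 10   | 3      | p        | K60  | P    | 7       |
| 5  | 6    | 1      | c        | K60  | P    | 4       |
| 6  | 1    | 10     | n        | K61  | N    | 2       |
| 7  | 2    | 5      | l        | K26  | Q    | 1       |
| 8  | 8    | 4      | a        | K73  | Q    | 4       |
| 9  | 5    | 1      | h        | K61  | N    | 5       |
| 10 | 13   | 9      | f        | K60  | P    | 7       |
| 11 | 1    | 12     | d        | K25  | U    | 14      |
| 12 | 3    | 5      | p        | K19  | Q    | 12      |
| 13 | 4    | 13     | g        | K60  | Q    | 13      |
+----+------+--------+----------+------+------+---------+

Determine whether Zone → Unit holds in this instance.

No

Zone=Q: rows 1, 7, 8, 12, 13 → Unit takes values {K28, K26, K73, K19, K60} — violation
Zone=O: row 2 → Unit = K25 ✓
Zone=W: row 3 → Unit = K28 ✓
Zone=P: rows 4, 5, 10 → Unit = K60, K60, K60 ✓
Zone=N: rows 6, 9 → Unit = K61, K61 ✓
Zone=U: row 11 → Unit = K25 ✓
Two rows agree on Zone but differ on Unit, so Zone → Unit does not hold.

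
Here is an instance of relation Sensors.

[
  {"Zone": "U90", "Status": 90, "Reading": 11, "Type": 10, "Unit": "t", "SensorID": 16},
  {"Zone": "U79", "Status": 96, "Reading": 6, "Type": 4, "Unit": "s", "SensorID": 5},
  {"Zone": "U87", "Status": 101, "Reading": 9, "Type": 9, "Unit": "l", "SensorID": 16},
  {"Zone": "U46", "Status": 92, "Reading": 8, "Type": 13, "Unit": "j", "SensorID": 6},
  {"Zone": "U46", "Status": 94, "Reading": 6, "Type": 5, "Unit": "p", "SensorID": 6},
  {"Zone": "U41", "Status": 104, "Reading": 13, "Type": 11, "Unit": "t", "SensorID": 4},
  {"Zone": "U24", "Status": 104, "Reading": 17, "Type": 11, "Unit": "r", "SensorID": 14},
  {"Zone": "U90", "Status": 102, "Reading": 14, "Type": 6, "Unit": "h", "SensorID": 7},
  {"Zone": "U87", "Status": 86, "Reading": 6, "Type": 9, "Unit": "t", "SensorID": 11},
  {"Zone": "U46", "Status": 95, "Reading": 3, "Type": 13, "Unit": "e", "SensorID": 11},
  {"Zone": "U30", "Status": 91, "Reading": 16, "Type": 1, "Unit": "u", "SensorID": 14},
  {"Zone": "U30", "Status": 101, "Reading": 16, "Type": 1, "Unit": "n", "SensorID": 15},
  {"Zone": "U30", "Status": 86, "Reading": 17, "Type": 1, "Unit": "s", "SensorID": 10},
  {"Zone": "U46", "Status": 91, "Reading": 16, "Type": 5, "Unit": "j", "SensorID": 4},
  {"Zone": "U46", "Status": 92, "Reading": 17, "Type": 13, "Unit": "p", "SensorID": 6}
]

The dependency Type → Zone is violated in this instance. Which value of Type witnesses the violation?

Type=10: 1 row → Zone = U90 ✓
Type=4: 1 row → Zone = U79 ✓
Type=9: 2 rows → Zone = U87, U87 ✓
Type=13: 3 rows → Zone = U46, U46, U46 ✓
Type=5: 2 rows → Zone = U46, U46 ✓
Type=11: 2 rows → Zone takes values {U41, U24} — violation
Type=6: 1 row → Zone = U90 ✓
Type=1: 3 rows → Zone = U30, U30, U30 ✓
The only Type value with inconsistent Zone is Type=11.

11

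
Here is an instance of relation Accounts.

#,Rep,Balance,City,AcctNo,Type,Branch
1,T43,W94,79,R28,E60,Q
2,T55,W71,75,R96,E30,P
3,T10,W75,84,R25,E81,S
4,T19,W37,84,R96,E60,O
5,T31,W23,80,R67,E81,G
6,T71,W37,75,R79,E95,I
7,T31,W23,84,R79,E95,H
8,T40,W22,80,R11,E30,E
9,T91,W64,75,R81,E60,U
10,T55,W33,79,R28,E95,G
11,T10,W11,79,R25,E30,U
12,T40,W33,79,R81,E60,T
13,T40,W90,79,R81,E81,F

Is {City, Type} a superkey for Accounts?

Rows 1 and 12 have the same {City, Type} value (City=79, Type=E60) but are distinct tuples, so {City, Type} does not determine every attribute — not a superkey.

No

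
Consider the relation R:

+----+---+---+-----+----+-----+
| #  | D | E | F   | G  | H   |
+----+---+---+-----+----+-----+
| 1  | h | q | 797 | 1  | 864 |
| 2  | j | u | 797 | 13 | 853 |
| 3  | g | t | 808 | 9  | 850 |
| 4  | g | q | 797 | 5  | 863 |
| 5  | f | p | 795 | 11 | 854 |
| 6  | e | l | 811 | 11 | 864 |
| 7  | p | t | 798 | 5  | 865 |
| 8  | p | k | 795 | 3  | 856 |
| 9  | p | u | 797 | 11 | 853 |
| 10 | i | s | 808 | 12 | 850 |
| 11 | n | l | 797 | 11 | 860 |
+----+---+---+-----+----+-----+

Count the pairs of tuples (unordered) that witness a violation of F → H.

F=797: violating pairs (1,2), (1,4), (1,9), (1,11), (2,4), (2,11), (4,9), (4,11), (9,11) — 9 pairs.
F=808: all 2 rows agree on H — 0 pairs.
F=795: violating pairs (5,8) — 1 pair.

10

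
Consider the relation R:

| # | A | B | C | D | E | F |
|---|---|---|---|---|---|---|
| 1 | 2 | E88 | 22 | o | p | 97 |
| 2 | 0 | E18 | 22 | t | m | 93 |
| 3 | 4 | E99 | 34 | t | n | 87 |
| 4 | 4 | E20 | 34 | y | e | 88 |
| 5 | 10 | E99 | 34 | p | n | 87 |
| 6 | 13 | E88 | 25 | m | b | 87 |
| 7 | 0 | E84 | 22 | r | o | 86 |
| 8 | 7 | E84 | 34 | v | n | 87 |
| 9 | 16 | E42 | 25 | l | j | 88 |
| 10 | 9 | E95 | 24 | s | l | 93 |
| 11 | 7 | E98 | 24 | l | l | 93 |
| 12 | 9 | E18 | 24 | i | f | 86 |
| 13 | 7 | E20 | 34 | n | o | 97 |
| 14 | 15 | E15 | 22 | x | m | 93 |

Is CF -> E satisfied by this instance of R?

Yes

(C=22, F=97): row 1 → E = p ✓
(C=22, F=93): rows 2, 14 → E = m, m ✓
(C=34, F=87): rows 3, 5, 8 → E = n, n, n ✓
(C=34, F=88): row 4 → E = e ✓
(C=25, F=87): row 6 → E = b ✓
(C=22, F=86): row 7 → E = o ✓
(C=25, F=88): row 9 → E = j ✓
(C=24, F=93): rows 10, 11 → E = l, l ✓
(C=24, F=86): row 12 → E = f ✓
(C=34, F=97): row 13 → E = o ✓
Every CF value is associated with a single E value, so CF -> E holds.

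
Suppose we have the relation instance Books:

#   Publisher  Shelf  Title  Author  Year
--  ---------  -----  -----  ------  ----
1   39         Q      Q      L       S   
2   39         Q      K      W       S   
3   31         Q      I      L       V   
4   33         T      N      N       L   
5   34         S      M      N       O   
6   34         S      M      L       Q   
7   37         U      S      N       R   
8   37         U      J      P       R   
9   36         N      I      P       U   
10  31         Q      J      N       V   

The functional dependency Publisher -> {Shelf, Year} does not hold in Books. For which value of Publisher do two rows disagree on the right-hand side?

34

Publisher=39: rows 1, 2 → {Shelf,Year} = (Q, S), (Q, S) ✓
Publisher=31: rows 3, 10 → {Shelf,Year} = (Q, V), (Q, V) ✓
Publisher=33: row 4 → {Shelf,Year} = (T, L) ✓
Publisher=34: rows 5, 6 → {Shelf,Year} takes values {(S, O), (S, Q)} — violation
Publisher=37: rows 7, 8 → {Shelf,Year} = (U, R), (U, R) ✓
Publisher=36: row 9 → {Shelf,Year} = (N, U) ✓
The only Publisher value with inconsistent RHS is Publisher=34.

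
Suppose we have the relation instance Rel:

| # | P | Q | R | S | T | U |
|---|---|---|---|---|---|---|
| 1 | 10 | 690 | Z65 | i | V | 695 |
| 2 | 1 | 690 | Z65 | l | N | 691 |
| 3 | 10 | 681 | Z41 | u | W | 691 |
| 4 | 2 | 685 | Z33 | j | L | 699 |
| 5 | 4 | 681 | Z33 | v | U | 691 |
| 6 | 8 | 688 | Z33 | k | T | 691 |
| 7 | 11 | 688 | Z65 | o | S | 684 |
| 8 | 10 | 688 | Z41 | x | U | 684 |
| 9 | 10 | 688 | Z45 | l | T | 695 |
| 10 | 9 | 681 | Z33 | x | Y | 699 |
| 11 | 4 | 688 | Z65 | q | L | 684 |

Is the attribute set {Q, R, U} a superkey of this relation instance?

No

Rows 7 and 11 have the same {Q, R, U} value (Q=688, R=Z65, U=684) but are distinct tuples, so {Q, R, U} does not determine every attribute — not a superkey.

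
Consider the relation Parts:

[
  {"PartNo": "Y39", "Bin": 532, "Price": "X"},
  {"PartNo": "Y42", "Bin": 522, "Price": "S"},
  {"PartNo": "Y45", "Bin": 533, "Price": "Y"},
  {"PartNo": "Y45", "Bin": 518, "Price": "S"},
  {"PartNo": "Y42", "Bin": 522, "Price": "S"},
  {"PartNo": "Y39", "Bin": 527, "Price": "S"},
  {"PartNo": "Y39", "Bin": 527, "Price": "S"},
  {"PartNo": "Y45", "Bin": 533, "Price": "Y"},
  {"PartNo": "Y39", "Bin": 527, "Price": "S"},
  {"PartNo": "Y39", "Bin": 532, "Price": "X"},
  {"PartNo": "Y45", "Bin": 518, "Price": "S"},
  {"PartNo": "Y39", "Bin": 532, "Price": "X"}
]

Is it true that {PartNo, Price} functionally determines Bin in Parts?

(PartNo=Y39, Price=X): 3 rows → Bin = 532, 532, 532 ✓
(PartNo=Y42, Price=S): 2 rows → Bin = 522, 522 ✓
(PartNo=Y45, Price=Y): 2 rows → Bin = 533, 533 ✓
(PartNo=Y45, Price=S): 2 rows → Bin = 518, 518 ✓
(PartNo=Y39, Price=S): 3 rows → Bin = 527, 527, 527 ✓
Every {PartNo, Price} value is associated with a single Bin value, so {PartNo, Price} -> Bin holds.

Yes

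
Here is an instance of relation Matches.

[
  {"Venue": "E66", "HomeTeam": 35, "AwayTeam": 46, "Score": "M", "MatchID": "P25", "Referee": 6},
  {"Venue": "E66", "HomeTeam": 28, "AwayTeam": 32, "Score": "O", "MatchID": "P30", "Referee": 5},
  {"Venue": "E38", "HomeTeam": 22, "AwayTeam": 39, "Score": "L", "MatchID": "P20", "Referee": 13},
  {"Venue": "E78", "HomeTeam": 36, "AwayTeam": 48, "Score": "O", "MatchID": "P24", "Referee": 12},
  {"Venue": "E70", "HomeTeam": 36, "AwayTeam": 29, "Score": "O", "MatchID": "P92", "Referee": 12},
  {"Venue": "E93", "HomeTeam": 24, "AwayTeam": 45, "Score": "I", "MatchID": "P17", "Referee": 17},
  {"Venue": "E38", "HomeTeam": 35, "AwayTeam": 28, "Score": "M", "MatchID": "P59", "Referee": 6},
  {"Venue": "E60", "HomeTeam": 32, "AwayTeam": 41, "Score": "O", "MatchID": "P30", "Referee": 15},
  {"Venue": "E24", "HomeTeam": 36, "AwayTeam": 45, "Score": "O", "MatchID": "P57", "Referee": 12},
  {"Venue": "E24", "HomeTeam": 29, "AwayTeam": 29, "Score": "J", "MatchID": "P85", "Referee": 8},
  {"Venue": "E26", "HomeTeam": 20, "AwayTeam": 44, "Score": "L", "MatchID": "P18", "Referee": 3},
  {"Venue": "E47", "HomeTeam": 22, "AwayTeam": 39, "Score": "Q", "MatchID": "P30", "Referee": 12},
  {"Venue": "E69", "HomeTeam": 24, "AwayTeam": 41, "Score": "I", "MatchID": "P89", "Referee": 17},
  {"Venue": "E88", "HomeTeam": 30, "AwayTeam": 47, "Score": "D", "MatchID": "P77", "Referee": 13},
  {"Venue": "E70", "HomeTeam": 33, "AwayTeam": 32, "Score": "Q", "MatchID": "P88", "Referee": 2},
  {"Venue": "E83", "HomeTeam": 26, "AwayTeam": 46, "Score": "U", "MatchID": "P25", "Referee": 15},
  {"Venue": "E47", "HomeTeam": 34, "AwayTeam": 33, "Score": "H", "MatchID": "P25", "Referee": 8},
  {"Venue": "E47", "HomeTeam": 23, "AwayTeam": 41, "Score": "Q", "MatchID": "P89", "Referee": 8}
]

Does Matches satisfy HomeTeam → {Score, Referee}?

No

HomeTeam=35: 2 rows → {Score,Referee} = (M, 6), (M, 6) ✓
HomeTeam=28: 1 row → {Score,Referee} = (O, 5) ✓
HomeTeam=22: 2 rows → {Score,Referee} takes values {(L, 13), (Q, 12)} — violation
HomeTeam=36: 3 rows → {Score,Referee} = (O, 12), (O, 12), (O, 12) ✓
HomeTeam=24: 2 rows → {Score,Referee} = (I, 17), (I, 17) ✓
HomeTeam=32: 1 row → {Score,Referee} = (O, 15) ✓
HomeTeam=29: 1 row → {Score,Referee} = (J, 8) ✓
HomeTeam=20: 1 row → {Score,Referee} = (L, 3) ✓
HomeTeam=30: 1 row → {Score,Referee} = (D, 13) ✓
HomeTeam=33: 1 row → {Score,Referee} = (Q, 2) ✓
HomeTeam=26: 1 row → {Score,Referee} = (U, 15) ✓
HomeTeam=34: 1 row → {Score,Referee} = (H, 8) ✓
HomeTeam=23: 1 row → {Score,Referee} = (Q, 8) ✓
Two rows agree on HomeTeam but differ on {Score, Referee}, so HomeTeam → {Score, Referee} does not hold.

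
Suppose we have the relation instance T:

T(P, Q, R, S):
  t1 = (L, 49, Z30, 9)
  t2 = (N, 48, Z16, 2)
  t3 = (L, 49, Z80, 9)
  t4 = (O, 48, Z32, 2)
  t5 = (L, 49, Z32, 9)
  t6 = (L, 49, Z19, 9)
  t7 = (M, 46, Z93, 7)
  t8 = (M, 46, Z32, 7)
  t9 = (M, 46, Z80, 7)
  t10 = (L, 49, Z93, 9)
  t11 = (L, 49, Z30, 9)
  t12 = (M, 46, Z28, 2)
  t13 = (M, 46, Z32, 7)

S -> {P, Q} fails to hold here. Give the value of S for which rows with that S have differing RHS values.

2

S=9: rows 1, 3, 5, 6, 10, 11 → {P,Q} = (L, 49), (L, 49), (L, 49), (L, 49), (L, 49), (L, 49) ✓
S=2: rows 2, 4, 12 → {P,Q} takes values {(N, 48), (O, 48), (M, 46)} — violation
S=7: rows 7, 8, 9, 13 → {P,Q} = (M, 46), (M, 46), (M, 46), (M, 46) ✓
The only S value with inconsistent RHS is S=2.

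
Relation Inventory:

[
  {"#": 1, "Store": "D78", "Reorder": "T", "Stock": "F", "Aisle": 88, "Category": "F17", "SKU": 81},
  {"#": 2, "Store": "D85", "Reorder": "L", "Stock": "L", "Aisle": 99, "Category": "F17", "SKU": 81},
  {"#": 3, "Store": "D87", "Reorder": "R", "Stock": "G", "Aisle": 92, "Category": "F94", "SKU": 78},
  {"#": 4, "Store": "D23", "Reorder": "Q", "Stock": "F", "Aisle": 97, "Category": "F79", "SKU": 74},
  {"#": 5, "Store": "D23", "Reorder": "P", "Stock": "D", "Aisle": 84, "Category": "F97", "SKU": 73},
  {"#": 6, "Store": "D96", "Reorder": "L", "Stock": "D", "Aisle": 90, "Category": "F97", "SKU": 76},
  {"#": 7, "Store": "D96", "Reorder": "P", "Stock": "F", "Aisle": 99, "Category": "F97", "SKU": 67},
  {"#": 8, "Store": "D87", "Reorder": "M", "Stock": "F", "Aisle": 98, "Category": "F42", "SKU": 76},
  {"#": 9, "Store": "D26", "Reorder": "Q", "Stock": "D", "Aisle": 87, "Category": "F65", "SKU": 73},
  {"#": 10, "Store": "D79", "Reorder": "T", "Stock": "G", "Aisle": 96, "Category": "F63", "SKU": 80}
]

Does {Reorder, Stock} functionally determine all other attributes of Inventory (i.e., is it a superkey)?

Yes

All 10 rows have distinct {Reorder, Stock} values, so {Reorder, Stock} → (all attributes) holds and {Reorder, Stock} is a superkey.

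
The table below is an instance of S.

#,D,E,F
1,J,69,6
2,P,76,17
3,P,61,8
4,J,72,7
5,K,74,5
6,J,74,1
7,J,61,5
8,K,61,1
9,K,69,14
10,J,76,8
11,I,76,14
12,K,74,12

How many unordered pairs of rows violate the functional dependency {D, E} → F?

1

(D=K, E=74): violating pairs (5,12) — 1 pair.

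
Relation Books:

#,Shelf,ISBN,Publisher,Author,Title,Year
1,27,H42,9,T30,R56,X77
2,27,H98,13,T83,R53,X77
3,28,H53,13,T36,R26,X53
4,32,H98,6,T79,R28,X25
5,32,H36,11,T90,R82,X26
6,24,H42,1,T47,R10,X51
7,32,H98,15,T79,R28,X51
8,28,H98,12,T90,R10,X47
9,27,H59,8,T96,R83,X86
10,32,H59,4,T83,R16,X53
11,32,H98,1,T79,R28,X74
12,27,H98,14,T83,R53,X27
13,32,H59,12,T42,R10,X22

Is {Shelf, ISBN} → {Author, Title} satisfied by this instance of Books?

(Shelf=27, ISBN=H42): row 1 → {Author,Title} = (T30, R56) ✓
(Shelf=27, ISBN=H98): rows 2, 12 → {Author,Title} = (T83, R53), (T83, R53) ✓
(Shelf=28, ISBN=H53): row 3 → {Author,Title} = (T36, R26) ✓
(Shelf=32, ISBN=H98): rows 4, 7, 11 → {Author,Title} = (T79, R28), (T79, R28), (T79, R28) ✓
(Shelf=32, ISBN=H36): row 5 → {Author,Title} = (T90, R82) ✓
(Shelf=24, ISBN=H42): row 6 → {Author,Title} = (T47, R10) ✓
(Shelf=28, ISBN=H98): row 8 → {Author,Title} = (T90, R10) ✓
(Shelf=27, ISBN=H59): row 9 → {Author,Title} = (T96, R83) ✓
(Shelf=32, ISBN=H59): rows 10, 13 → {Author,Title} takes values {(T83, R16), (T42, R10)} — violation
Two rows agree on {Shelf, ISBN} but differ on {Author, Title}, so {Shelf, ISBN} → {Author, Title} does not hold.

No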